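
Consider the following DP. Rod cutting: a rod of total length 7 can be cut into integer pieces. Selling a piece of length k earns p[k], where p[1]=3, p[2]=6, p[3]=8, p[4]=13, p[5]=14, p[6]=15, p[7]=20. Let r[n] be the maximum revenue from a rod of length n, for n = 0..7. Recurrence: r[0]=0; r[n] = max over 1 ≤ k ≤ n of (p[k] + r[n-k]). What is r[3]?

   n    0    1    2    3    4    5    6    7
r[n]    0    3    6    9   13   16   19   22

9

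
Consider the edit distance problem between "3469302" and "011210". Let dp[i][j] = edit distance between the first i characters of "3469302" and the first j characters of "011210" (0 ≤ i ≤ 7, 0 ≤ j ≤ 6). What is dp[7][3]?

   ''  0  1  1  2  1  0
''  0  1  2  3  4  5  6
 3  1  1  2  3  4  5  6
 4  2  2  2  3  4  5  6
 6  3  3  3  3  4  5  6
 9  4  4  4  4  4  5  6
 3  5  5  5  5  5  5  6
 0  6  5  6  6  6  6  5
 2  7  6  6  7  6  7  6

7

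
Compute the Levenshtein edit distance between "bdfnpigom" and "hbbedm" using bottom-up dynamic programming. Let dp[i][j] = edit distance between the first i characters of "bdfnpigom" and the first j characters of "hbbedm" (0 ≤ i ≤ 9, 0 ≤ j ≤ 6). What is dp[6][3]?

   ''  h  b  b  e  d  m
''  0  1  2  3  4  5  6
 b  1  1  1  2  3  4  5
 d  2  2  2  2  3  3  4
 f  3  3  3  3  3  4  4
 n  4  4  4  4  4  4  5
 p  5  5  5  5  5  5  5
 i  6  6  6  6  6  6  6
 g  7  7  7  7  7  7  7
 o  8  8  8  8  8  8  8
 m  9  9  9  9  9  9  8

6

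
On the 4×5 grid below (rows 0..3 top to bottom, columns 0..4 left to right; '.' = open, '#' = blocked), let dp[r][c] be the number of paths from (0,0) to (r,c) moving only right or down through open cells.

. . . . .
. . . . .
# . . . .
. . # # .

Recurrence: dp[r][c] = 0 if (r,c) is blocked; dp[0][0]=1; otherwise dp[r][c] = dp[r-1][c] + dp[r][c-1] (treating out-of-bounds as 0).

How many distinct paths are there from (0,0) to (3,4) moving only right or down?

14

r\c   0   1   2   3   4
  0   1   1   1   1   1
  1   1   2   3   4   5
  2   0   2   5   9  14
  3   0   2   0   0  14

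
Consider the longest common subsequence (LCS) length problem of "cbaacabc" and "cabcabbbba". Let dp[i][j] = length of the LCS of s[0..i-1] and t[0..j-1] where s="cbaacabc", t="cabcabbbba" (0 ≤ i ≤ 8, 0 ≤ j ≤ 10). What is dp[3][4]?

2

   ''  c  a  b  c  a  b  b  b  b  a
''  0  0  0  0  0  0  0  0  0  0  0
 c  0  1  1  1  1  1  1  1  1  1  1
 b  0  1  1  2  2  2  2  2  2  2  2
 a  0  1  2  2  2  3  3  3  3  3  3
 a  0  1  2  2  2  3  3  3  3  3  4
 c  0  1  2  2  3  3  3  3  3  3  4
 a  0  1  2  2  3  4  4  4  4  4  4
 b  0  1  2  3  3  4  5  5  5  5  5
 c  0  1  2  3  4  4  5  5  5  5  5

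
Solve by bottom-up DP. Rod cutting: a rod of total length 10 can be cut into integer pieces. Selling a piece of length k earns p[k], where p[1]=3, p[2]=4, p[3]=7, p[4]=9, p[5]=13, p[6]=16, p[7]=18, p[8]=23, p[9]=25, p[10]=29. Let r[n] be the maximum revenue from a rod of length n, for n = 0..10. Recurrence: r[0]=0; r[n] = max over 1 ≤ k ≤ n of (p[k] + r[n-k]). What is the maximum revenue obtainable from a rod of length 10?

   n    0    1    2    3    4    5    6    7    8    9   10
r[n]    0    3    6    9   12   15   18   21   24   27   30

30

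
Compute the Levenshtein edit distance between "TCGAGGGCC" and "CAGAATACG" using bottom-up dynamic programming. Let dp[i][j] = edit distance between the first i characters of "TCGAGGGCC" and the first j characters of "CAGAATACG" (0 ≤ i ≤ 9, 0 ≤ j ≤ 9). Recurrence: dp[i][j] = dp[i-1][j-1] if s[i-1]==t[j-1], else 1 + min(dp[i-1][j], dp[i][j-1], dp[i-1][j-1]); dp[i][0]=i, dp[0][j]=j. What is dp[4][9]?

7

   ''  C  A  G  A  A  T  A  C  G
''  0  1  2  3  4  5  6  7  8  9
 T  1  1  2  3  4  5  5  6  7  8
 C  2  1  2  3  4  5  6  6  6  7
 G  3  2  2  2  3  4  5  6  7  6
 A  4  3  2  3  2  3  4  5  6  7
 G  5  4  3  2  3  3  4  5  6  6
 G  6  5  4  3  3  4  4  5  6  6
 G  7  6  5  4  4  4  5  5  6  6
 C  8  7  6  5  5  5  5  6  5  6
 C  9  8  7  6  6  6  6  6  6  6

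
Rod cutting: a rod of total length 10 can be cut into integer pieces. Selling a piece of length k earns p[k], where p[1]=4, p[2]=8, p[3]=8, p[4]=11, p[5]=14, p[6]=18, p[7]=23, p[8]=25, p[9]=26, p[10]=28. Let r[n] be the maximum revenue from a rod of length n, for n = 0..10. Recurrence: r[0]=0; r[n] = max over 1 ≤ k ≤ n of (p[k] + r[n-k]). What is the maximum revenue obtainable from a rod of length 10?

   n    0    1    2    3    4    5    6    7    8    9   10
r[n]    0    4    8   12   16   20   24   28   32   36   40

40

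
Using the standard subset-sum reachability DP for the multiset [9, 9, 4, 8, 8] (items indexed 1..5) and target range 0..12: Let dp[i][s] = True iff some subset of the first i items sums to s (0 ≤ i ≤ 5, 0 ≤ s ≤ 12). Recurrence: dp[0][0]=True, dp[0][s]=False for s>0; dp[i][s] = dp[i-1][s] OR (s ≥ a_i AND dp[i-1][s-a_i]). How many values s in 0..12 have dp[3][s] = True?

3

i\s   0   1   2   3   4   5   6   7   8   9  10  11  12
  0   T   F   F   F   F   F   F   F   F   F   F   F   F
  1   T   F   F   F   F   F   F   F   F   T   F   F   F
  2   T   F   F   F   F   F   F   F   F   T   F   F   F
  3   T   F   F   F   T   F   F   F   F   T   F   F   F
  4   T   F   F   F   T   F   F   F   T   T   F   F   T
  5   T   F   F   F   T   F   F   F   T   T   F   F   T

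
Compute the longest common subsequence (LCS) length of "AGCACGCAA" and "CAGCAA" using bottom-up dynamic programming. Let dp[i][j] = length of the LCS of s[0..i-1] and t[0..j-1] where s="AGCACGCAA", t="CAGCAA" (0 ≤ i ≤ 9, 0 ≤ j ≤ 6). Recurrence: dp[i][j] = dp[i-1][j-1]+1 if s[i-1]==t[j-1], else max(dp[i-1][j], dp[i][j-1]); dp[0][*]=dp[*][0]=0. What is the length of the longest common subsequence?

   ''  C  A  G  C  A  A
''  0  0  0  0  0  0  0
 A  0  0  1  1  1  1  1
 G  0  0  1  2  2  2  2
 C  0  1  1  2  3  3  3
 A  0  1  2  2  3  4  4
 C  0  1  2  2  3  4  4
 G  0  1  2  3  3  4  4
 C  0  1  2  3  4  4  4
 A  0  1  2  3  4  5  5
 A  0  1  2  3  4  5  6

6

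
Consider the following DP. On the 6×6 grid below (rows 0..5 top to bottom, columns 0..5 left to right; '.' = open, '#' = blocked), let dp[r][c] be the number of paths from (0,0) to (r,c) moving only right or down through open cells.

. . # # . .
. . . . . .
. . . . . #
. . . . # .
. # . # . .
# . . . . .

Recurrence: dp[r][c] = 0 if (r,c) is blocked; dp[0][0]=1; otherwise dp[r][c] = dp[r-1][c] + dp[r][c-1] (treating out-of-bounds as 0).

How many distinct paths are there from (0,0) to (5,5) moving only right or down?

r\c   0   1   2   3   4   5
  0   1   1   0   0   0   0
  1   1   2   2   2   2   2
  2   1   3   5   7   9   0
  3   1   4   9  16   0   0
  4   1   0   9   0   0   0
  5   0   0   9   9   9   9

9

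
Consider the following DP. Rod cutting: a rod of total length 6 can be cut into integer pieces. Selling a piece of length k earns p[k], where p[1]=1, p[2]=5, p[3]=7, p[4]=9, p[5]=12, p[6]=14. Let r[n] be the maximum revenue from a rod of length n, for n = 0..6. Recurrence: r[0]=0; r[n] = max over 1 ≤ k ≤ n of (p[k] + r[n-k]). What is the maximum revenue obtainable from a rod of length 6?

   n    0    1    2    3    4    5    6
r[n]    0    1    5    7   10   12   15

15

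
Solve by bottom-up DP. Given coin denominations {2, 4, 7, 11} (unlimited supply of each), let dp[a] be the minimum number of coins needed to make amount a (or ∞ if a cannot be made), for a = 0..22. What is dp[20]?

 a  0  1  2  3  4  5  6  7  8  9 10 11 12 13 14 15 16 17 18 19 20 21 22
dp  0  -  1  -  1  -  2  1  2  2  3  1  3  2  2  2  3  3  2  3  3  3  2
(- denotes ∞ / unreachable)

3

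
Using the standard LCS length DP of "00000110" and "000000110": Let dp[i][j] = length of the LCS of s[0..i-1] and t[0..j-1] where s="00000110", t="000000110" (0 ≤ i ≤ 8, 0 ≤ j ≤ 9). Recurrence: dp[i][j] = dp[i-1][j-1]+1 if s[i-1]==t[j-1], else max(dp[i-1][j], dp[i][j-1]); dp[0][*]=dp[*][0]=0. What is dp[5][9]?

5

   ''  0  0  0  0  0  0  1  1  0
''  0  0  0  0  0  0  0  0  0  0
 0  0  1  1  1  1  1  1  1  1  1
 0  0  1  2  2  2  2  2  2  2  2
 0  0  1  2  3  3  3  3  3  3  3
 0  0  1  2  3  4  4  4  4  4  4
 0  0  1  2  3  4  5  5  5  5  5
 1  0  1  2  3  4  5  5  6  6  6
 1  0  1  2  3  4  5  5  6  7  7
 0  0  1  2  3  4  5  6  6  7  8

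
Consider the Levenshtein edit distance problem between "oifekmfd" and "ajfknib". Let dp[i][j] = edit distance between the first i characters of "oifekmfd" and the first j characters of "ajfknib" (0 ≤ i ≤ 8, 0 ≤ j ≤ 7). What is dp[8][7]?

6

   ''  a  j  f  k  n  i  b
''  0  1  2  3  4  5  6  7
 o  1  1  2  3  4  5  6  7
 i  2  2  2  3  4  5  5  6
 f  3  3  3  2  3  4  5  6
 e  4  4  4  3  3  4  5  6
 k  5  5  5  4  3  4  5  6
 m  6  6  6  5  4  4  5  6
 f  7  7  7  6  5  5  5  6
 d  8  8  8  7  6  6  6  6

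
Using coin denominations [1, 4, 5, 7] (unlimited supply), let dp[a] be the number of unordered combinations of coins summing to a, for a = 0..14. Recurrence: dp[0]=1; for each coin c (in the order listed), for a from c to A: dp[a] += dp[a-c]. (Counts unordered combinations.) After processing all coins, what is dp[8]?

after  coin     0     1     2     3     4     5     6     7     8     9    10    11    12    13    14
          1     1     1     1     1     1     1     1     1     1     1     1     1     1     1     1
          4     1     1     1     1     2     2     2     2     3     3     3     3     4     4     4
          5     1     1     1     1     2     3     3     3     4     5     6     6     7     8     9
          7     1     1     1     1     2     3     3     4     5     6     7     8    10    11    13

5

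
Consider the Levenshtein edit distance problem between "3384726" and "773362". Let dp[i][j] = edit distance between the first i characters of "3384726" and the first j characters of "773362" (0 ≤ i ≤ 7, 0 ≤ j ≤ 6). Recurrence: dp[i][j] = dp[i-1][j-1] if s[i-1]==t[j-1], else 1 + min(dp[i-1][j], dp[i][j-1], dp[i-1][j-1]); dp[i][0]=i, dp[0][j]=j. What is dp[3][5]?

   ''  7  7  3  3  6  2
''  0  1  2  3  4  5  6
 3  1  1  2  2  3  4  5
 3  2  2  2  2  2  3  4
 8  3  3  3  3  3  3  4
 4  4  4  4  4  4  4  4
 7  5  4  4  5  5  5  5
 2  6  5  5  5  6  6  5
 6  7  6  6  6  6  6  6

3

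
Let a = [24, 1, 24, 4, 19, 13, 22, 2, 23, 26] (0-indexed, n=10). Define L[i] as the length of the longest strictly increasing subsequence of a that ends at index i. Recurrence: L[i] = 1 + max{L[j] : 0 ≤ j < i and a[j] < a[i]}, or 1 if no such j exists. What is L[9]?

6

   i    0    1    2    3    4    5    6    7    8    9
a[i]   24    1   24    4   19   13   22    2   23   26
L[i]    1    1    2    2    3    3    4    2    5    6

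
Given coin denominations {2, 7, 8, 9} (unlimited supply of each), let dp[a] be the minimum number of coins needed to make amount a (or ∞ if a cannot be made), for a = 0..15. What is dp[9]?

1

 a  0  1  2  3  4  5  6  7  8  9 10 11 12 13 14 15
dp  0  -  1  -  2  -  3  1  1  1  2  2  3  3  2  2
(- denotes ∞ / unreachable)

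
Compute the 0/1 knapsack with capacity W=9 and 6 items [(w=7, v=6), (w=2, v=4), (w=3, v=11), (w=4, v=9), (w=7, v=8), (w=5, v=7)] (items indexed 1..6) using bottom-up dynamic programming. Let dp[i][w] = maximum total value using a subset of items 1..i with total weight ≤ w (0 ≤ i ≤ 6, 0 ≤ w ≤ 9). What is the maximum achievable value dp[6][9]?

24

i\w   0   1   2   3   4   5   6   7   8   9
  0   0   0   0   0   0   0   0   0   0   0
  1   0   0   0   0   0   0   0   6   6   6
  2   0   0   4   4   4   4   4   6   6  10
  3   0   0   4  11  11  15  15  15  15  15
  4   0   0   4  11  11  15  15  20  20  24
  5   0   0   4  11  11  15  15  20  20  24
  6   0   0   4  11  11  15  15  20  20  24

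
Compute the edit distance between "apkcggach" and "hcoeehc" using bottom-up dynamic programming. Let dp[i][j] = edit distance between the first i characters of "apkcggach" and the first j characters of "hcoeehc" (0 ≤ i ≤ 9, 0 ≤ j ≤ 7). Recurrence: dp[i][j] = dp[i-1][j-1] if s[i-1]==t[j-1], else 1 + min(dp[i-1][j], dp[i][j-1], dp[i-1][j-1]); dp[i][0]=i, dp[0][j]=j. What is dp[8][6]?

   ''  h  c  o  e  e  h  c
''  0  1  2  3  4  5  6  7
 a  1  1  2  3  4  5  6  7
 p  2  2  2  3  4  5  6  7
 k  3  3  3  3  4  5  6  7
 c  4  4  3  4  4  5  6  6
 g  5  5  4  4  5  5  6  7
 g  6  6  5  5  5  6  6  7
 a  7  7  6  6  6  6  7  7
 c  8  8  7  7  7  7  7  7
 h  9  8  8  8  8  8  7  8

7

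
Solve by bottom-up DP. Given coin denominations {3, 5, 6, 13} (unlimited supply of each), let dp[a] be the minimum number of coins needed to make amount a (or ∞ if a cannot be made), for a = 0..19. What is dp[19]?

2

 a  0  1  2  3  4  5  6  7  8  9 10 11 12 13 14 15 16 17 18 19
dp  0  -  -  1  -  1  1  -  2  2  2  2  2  1  3  3  2  3  2  2
(- denotes ∞ / unreachable)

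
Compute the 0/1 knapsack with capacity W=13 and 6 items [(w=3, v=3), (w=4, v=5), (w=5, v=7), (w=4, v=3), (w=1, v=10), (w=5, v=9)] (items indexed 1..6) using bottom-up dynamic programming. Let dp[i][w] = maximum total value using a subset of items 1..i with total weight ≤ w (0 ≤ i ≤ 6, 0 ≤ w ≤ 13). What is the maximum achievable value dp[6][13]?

i\w   0   1   2   3   4   5   6   7   8   9  10  11  12  13
  0   0   0   0   0   0   0   0   0   0   0   0   0   0   0
  1   0   0   0   3   3   3   3   3   3   3   3   3   3   3
  2   0   0   0   3   5   5   5   8   8   8   8   8   8   8
  3   0   0   0   3   5   7   7   8  10  12  12  12  15  15
  4   0   0   0   3   5   7   7   8  10  12  12  12  15  15
  5   0  10  10  10  13  15  17  17  18  20  22  22  22  25
  6   0  10  10  10  13  15  19  19  19  22  24  26  26  27

27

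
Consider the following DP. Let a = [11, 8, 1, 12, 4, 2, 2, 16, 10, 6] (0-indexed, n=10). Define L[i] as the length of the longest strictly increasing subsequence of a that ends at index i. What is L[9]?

   i    0    1    2    3    4    5    6    7    8    9
a[i]   11    8    1   12    4    2    2   16   10    6
L[i]    1    1    1    2    2    2    2    3    3    3

3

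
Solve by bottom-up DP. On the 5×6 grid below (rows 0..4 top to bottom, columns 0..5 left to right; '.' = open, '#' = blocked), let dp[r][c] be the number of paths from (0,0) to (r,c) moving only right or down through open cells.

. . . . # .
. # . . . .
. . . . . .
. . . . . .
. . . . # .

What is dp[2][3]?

4

r\c   0   1   2   3   4   5
  0   1   1   1   1   0   0
  1   1   0   1   2   2   2
  2   1   1   2   4   6   8
  3   1   2   4   8  14  22
  4   1   3   7  15   0  22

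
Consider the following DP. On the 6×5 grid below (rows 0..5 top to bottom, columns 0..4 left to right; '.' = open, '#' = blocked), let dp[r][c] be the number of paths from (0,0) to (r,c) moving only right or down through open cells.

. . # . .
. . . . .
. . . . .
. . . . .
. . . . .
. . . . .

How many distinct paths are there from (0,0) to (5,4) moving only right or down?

r\c   0   1   2   3   4
  0   1   1   0   0   0
  1   1   2   2   2   2
  2   1   3   5   7   9
  3   1   4   9  16  25
  4   1   5  14  30  55
  5   1   6  20  50 105

105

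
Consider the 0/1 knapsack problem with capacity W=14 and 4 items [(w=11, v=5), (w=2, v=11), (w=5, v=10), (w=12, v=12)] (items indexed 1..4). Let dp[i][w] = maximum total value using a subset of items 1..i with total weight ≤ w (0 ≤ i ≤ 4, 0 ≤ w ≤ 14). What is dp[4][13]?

i\w   0   1   2   3   4   5   6   7   8   9  10  11  12  13  14
  0   0   0   0   0   0   0   0   0   0   0   0   0   0   0   0
  1   0   0   0   0   0   0   0   0   0   0   0   5   5   5   5
  2   0   0  11  11  11  11  11  11  11  11  11  11  11  16  16
  3   0   0  11  11  11  11  11  21  21  21  21  21  21  21  21
  4   0   0  11  11  11  11  11  21  21  21  21  21  21  21  23

21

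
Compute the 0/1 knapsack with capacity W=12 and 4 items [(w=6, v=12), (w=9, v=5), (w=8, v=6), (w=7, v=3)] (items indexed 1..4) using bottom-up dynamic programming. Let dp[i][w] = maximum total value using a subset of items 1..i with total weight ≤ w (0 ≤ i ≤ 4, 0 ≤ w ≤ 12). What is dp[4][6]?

12

i\w   0   1   2   3   4   5   6   7   8   9  10  11  12
  0   0   0   0   0   0   0   0   0   0   0   0   0   0
  1   0   0   0   0   0   0  12  12  12  12  12  12  12
  2   0   0   0   0   0   0  12  12  12  12  12  12  12
  3   0   0   0   0   0   0  12  12  12  12  12  12  12
  4   0   0   0   0   0   0  12  12  12  12  12  12  12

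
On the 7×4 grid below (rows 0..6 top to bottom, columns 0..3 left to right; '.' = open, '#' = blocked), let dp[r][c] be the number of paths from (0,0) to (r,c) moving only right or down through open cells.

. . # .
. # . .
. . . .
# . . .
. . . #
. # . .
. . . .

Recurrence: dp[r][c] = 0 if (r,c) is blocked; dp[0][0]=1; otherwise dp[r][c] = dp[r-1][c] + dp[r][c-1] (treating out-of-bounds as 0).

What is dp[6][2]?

r\c   0   1   2   3
  0   1   1   0   0
  1   1   0   0   0
  2   1   1   1   1
  3   0   1   2   3
  4   0   1   3   0
  5   0   0   3   3
  6   0   0   3   6

3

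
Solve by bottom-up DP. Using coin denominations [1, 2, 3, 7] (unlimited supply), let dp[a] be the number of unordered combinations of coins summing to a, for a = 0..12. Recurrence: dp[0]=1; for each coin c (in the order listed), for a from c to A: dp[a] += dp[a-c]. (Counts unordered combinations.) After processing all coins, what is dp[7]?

after  coin     0     1     2     3     4     5     6     7     8     9    10    11    12
          1     1     1     1     1     1     1     1     1     1     1     1     1     1
          2     1     1     2     2     3     3     4     4     5     5     6     6     7
          3     1     1     2     3     4     5     7     8    10    12    14    16    19
          7     1     1     2     3     4     5     7     9    11    14    17    20    24

9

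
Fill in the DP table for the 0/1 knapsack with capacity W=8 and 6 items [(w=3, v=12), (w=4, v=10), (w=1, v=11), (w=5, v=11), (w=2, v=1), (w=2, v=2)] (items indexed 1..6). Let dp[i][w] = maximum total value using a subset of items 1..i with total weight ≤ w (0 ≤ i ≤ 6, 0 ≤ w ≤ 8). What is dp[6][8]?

33

i\w   0   1   2   3   4   5   6   7   8
  0   0   0   0   0   0   0   0   0   0
  1   0   0   0  12  12  12  12  12  12
  2   0   0   0  12  12  12  12  22  22
  3   0  11  11  12  23  23  23  23  33
  4   0  11  11  12  23  23  23  23  33
  5   0  11  11  12  23  23  24  24  33
  6   0  11  11  13  23  23  25  25  33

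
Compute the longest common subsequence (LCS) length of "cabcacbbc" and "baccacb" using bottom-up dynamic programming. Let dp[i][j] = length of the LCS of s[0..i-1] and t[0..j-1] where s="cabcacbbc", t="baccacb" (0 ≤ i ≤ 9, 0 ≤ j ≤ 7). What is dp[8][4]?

3

   ''  b  a  c  c  a  c  b
''  0  0  0  0  0  0  0  0
 c  0  0  0  1  1  1  1  1
 a  0  0  1  1  1  2  2  2
 b  0  1  1  1  1  2  2  3
 c  0  1  1  2  2  2  3  3
 a  0  1  2  2  2  3  3  3
 c  0  1  2  3  3  3  4  4
 b  0  1  2  3  3  3  4  5
 b  0  1  2  3  3  3  4  5
 c  0  1  2  3  4  4  4  5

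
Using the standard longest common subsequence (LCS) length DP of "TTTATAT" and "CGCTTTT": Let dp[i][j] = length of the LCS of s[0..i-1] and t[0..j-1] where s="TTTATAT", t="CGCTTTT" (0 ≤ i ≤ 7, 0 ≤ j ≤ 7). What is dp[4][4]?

1

   ''  C  G  C  T  T  T  T
''  0  0  0  0  0  0  0  0
 T  0  0  0  0  1  1  1  1
 T  0  0  0  0  1  2  2  2
 T  0  0  0  0  1  2  3  3
 A  0  0  0  0  1  2  3  3
 T  0  0  0  0  1  2  3  4
 A  0  0  0  0  1  2  3  4
 T  0  0  0  0  1  2  3  4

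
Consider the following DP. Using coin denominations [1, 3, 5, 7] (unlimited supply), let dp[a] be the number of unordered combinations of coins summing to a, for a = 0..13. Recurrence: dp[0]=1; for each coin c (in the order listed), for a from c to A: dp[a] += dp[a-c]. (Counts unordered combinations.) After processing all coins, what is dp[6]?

4

after  coin     0     1     2     3     4     5     6     7     8     9    10    11    12    13
          1     1     1     1     1     1     1     1     1     1     1     1     1     1     1
          3     1     1     1     2     2     2     3     3     3     4     4     4     5     5
          5     1     1     1     2     2     3     4     4     5     6     7     8     9    10
          7     1     1     1     2     2     3     4     5     6     7     9    10    12    14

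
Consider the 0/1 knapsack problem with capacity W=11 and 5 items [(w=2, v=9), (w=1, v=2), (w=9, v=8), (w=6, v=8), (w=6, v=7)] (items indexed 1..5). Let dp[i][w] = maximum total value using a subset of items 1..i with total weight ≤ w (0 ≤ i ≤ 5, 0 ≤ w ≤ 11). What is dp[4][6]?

i\w   0   1   2   3   4   5   6   7   8   9  10  11
  0   0   0   0   0   0   0   0   0   0   0   0   0
  1   0   0   9   9   9   9   9   9   9   9   9   9
  2   0   2   9  11  11  11  11  11  11  11  11  11
  3   0   2   9  11  11  11  11  11  11  11  11  17
  4   0   2   9  11  11  11  11  11  17  19  19  19
  5   0   2   9  11  11  11  11  11  17  19  19  19

11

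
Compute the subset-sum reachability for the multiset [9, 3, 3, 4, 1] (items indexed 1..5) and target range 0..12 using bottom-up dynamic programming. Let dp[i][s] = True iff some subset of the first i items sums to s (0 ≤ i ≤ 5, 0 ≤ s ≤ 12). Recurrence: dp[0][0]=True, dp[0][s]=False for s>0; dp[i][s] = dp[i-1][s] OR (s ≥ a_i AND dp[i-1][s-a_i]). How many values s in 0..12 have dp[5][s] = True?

i\s   0   1   2   3   4   5   6   7   8   9  10  11  12
  0   T   F   F   F   F   F   F   F   F   F   F   F   F
  1   T   F   F   F   F   F   F   F   F   T   F   F   F
  2   T   F   F   T   F   F   F   F   F   T   F   F   T
  3   T   F   F   T   F   F   T   F   F   T   F   F   T
  4   T   F   F   T   T   F   T   T   F   T   T   F   T
  5   T   T   F   T   T   T   T   T   T   T   T   T   T

12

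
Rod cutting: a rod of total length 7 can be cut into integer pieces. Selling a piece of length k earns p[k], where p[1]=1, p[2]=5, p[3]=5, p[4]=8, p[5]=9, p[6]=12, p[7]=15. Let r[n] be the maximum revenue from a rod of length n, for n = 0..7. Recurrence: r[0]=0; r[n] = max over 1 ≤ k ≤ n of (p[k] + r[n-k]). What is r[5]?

   n    0    1    2    3    4    5    6    7
r[n]    0    1    5    6   10   11   15   16

11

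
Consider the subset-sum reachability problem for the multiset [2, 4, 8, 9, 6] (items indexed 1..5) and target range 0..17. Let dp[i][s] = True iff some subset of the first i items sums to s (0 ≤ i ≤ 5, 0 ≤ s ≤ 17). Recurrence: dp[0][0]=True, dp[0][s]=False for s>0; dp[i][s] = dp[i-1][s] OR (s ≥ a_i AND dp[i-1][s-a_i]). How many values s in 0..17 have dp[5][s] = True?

14

i\s   0   1   2   3   4   5   6   7   8   9  10  11  12  13  14  15  16  17
  0   T   F   F   F   F   F   F   F   F   F   F   F   F   F   F   F   F   F
  1   T   F   T   F   F   F   F   F   F   F   F   F   F   F   F   F   F   F
  2   T   F   T   F   T   F   T   F   F   F   F   F   F   F   F   F   F   F
  3   T   F   T   F   T   F   T   F   T   F   T   F   T   F   T   F   F   F
  4   T   F   T   F   T   F   T   F   T   T   T   T   T   T   T   T   F   T
  5   T   F   T   F   T   F   T   F   T   T   T   T   T   T   T   T   T   T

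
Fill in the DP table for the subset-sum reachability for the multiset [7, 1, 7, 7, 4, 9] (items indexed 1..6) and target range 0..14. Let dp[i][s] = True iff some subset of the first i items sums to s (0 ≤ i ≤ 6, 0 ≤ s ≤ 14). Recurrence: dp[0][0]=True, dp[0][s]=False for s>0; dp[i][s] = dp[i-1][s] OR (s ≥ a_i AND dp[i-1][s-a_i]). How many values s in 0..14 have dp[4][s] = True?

5

i\s   0   1   2   3   4   5   6   7   8   9  10  11  12  13  14
  0   T   F   F   F   F   F   F   F   F   F   F   F   F   F   F
  1   T   F   F   F   F   F   F   T   F   F   F   F   F   F   F
  2   T   T   F   F   F   F   F   T   T   F   F   F   F   F   F
  3   T   T   F   F   F   F   F   T   T   F   F   F   F   F   T
  4   T   T   F   F   F   F   F   T   T   F   F   F   F   F   T
  5   T   T   F   F   T   T   F   T   T   F   F   T   T   F   T
  6   T   T   F   F   T   T   F   T   T   T   T   T   T   T   T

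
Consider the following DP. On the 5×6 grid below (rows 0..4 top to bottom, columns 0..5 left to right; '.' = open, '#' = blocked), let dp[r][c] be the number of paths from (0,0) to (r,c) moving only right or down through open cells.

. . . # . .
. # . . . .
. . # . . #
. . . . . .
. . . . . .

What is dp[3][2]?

r\c   0   1   2   3   4   5
  0   1   1   1   0   0   0
  1   1   0   1   1   1   1
  2   1   1   0   1   2   0
  3   1   2   2   3   5   5
  4   1   3   5   8  13  18

2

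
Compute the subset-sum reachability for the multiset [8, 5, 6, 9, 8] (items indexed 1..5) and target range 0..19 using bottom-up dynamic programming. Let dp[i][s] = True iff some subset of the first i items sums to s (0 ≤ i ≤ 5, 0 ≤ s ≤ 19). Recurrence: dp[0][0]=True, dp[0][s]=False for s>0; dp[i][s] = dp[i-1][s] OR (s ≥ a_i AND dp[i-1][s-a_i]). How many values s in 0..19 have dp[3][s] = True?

8

i\s   0   1   2   3   4   5   6   7   8   9  10  11  12  13  14  15  16  17  18  19
  0   T   F   F   F   F   F   F   F   F   F   F   F   F   F   F   F   F   F   F   F
  1   T   F   F   F   F   F   F   F   T   F   F   F   F   F   F   F   F   F   F   F
  2   T   F   F   F   F   T   F   F   T   F   F   F   F   T   F   F   F   F   F   F
  3   T   F   F   F   F   T   T   F   T   F   F   T   F   T   T   F   F   F   F   T
  4   T   F   F   F   F   T   T   F   T   T   F   T   F   T   T   T   F   T   F   T
  5   T   F   F   F   F   T   T   F   T   T   F   T   F   T   T   T   T   T   F   T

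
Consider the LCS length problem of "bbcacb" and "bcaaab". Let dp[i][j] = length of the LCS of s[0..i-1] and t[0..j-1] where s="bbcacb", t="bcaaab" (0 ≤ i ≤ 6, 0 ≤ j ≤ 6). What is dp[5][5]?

3

   ''  b  c  a  a  a  b
''  0  0  0  0  0  0  0
 b  0  1  1  1  1  1  1
 b  0  1  1  1  1  1  2
 c  0  1  2  2  2  2  2
 a  0  1  2  3  3  3  3
 c  0  1  2  3  3  3  3
 b  0  1  2  3  3  3  4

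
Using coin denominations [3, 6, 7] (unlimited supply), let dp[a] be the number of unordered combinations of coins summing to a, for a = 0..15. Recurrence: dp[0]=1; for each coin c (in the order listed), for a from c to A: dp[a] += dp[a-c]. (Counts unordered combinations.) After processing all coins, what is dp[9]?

2

after  coin     0     1     2     3     4     5     6     7     8     9    10    11    12    13    14    15
          3     1     0     0     1     0     0     1     0     0     1     0     0     1     0     0     1
          6     1     0     0     1     0     0     2     0     0     2     0     0     3     0     0     3
          7     1     0     0     1     0     0     2     1     0     2     1     0     3     2     1     3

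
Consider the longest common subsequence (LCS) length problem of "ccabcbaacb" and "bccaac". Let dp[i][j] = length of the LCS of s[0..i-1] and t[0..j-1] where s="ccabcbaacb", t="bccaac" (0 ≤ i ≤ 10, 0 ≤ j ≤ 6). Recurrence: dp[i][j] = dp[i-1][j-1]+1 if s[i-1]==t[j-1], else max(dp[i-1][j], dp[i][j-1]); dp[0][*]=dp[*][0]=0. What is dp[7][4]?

3

   ''  b  c  c  a  a  c
''  0  0  0  0  0  0  0
 c  0  0  1  1  1  1  1
 c  0  0  1  2  2  2  2
 a  0  0  1  2  3  3  3
 b  0  1  1  2  3  3  3
 c  0  1  2  2  3  3  4
 b  0  1  2  2  3  3  4
 a  0  1  2  2  3  4  4
 a  0  1  2  2  3  4  4
 c  0  1  2  3  3  4  5
 b  0  1  2  3  3  4  5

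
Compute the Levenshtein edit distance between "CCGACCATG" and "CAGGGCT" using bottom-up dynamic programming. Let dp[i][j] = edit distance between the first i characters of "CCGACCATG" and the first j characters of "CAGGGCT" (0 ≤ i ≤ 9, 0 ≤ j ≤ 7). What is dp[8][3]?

6

   ''  C  A  G  G  G  C  T
''  0  1  2  3  4  5  6  7
 C  1  0  1  2  3  4  5  6
 C  2  1  1  2  3  4  4  5
 G  3  2  2  1  2  3  4  5
 A  4  3  2  2  2  3  4  5
 C  5  4  3  3  3  3  3  4
 C  6  5  4  4  4  4  3  4
 A  7  6  5  5  5  5  4  4
 T  8  7  6  6  6  6  5  4
 G  9  8  7  6  6  6  6  5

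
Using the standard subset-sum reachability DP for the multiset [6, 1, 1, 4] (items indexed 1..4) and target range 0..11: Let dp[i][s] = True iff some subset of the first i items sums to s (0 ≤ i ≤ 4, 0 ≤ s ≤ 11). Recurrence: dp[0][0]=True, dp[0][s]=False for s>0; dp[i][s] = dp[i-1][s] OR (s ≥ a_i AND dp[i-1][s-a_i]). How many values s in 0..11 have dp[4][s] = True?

10

i\s   0   1   2   3   4   5   6   7   8   9  10  11
  0   T   F   F   F   F   F   F   F   F   F   F   F
  1   T   F   F   F   F   F   T   F   F   F   F   F
  2   T   T   F   F   F   F   T   T   F   F   F   F
  3   T   T   T   F   F   F   T   T   T   F   F   F
  4   T   T   T   F   T   T   T   T   T   F   T   T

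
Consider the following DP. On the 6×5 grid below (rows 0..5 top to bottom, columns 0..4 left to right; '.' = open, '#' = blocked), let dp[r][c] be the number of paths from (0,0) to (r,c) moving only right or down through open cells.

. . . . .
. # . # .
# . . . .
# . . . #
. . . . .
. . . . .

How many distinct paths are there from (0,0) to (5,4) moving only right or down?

7

r\c   0   1   2   3   4
  0   1   1   1   1   1
  1   1   0   1   0   1
  2   0   0   1   1   2
  3   0   0   1   2   0
  4   0   0   1   3   3
  5   0   0   1   4   7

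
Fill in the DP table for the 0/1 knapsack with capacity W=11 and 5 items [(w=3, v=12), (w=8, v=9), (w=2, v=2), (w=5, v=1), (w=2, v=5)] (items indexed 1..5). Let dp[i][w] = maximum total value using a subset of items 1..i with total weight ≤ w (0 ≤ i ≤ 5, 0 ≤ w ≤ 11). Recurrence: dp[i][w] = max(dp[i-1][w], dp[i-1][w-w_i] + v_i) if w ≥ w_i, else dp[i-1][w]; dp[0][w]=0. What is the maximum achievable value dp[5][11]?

i\w   0   1   2   3   4   5   6   7   8   9  10  11
  0   0   0   0   0   0   0   0   0   0   0   0   0
  1   0   0   0  12  12  12  12  12  12  12  12  12
  2   0   0   0  12  12  12  12  12  12  12  12  21
  3   0   0   2  12  12  14  14  14  14  14  14  21
  4   0   0   2  12  12  14  14  14  14  14  15  21
  5   0   0   5  12  12  17  17  19  19  19  19  21

21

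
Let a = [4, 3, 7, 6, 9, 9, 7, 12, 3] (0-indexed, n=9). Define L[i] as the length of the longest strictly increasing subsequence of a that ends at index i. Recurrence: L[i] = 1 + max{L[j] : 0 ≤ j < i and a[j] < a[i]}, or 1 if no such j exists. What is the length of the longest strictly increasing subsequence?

   i    0    1    2    3    4    5    6    7    8
a[i]    4    3    7    6    9    9    7   12    3
L[i]    1    1    2    2    3    3    3    4    1

4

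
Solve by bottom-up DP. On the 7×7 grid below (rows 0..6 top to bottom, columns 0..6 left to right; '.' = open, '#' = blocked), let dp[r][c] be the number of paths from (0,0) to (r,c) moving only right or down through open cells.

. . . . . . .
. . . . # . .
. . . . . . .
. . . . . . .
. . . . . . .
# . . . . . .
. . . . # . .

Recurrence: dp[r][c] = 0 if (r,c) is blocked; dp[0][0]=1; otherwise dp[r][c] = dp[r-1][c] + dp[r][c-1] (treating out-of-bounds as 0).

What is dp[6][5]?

r\c   0   1   2   3   4   5   6
  0   1   1   1   1   1   1   1
  1   1   2   3   4   0   1   2
  2   1   3   6  10  10  11  13
  3   1   4  10  20  30  41  54
  4   1   5  15  35  65 106 160
  5   0   5  20  55 120 226 386
  6   0   5  25  80   0 226 612

226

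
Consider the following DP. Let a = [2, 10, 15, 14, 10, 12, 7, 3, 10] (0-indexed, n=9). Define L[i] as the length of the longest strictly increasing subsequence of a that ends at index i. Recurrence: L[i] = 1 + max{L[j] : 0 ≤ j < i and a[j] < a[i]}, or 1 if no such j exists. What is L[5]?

3

   i    0    1    2    3    4    5    6    7    8
a[i]    2   10   15   14   10   12    7    3   10
L[i]    1    2    3    3    2    3    2    2    3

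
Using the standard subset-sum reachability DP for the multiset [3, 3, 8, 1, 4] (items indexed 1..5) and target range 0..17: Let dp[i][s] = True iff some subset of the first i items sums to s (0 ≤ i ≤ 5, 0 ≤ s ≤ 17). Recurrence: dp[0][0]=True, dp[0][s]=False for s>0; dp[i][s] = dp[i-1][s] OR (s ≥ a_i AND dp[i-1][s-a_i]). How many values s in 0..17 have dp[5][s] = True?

i\s   0   1   2   3   4   5   6   7   8   9  10  11  12  13  14  15  16  17
  0   T   F   F   F   F   F   F   F   F   F   F   F   F   F   F   F   F   F
  1   T   F   F   T   F   F   F   F   F   F   F   F   F   F   F   F   F   F
  2   T   F   F   T   F   F   T   F   F   F   F   F   F   F   F   F   F   F
  3   T   F   F   T   F   F   T   F   T   F   F   T   F   F   T   F   F   F
  4   T   T   F   T   T   F   T   T   T   T   F   T   T   F   T   T   F   F
  5   T   T   F   T   T   T   T   T   T   T   T   T   T   T   T   T   T   F

16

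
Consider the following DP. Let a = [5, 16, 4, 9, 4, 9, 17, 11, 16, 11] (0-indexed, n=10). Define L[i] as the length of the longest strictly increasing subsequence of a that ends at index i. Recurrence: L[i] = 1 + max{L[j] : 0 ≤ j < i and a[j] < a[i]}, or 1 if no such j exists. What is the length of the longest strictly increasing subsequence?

   i    0    1    2    3    4    5    6    7    8    9
a[i]    5   16    4    9    4    9   17   11   16   11
L[i]    1    2    1    2    1    2    3    3    4    3

4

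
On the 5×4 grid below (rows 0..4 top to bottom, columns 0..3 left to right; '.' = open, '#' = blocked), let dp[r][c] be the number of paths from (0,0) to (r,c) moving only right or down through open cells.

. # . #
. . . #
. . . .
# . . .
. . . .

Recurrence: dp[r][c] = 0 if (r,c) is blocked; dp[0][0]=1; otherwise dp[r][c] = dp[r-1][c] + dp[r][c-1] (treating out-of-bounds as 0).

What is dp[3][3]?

r\c   0   1   2   3
  0   1   0   0   0
  1   1   1   1   0
  2   1   2   3   3
  3   0   2   5   8
  4   0   2   7  15

8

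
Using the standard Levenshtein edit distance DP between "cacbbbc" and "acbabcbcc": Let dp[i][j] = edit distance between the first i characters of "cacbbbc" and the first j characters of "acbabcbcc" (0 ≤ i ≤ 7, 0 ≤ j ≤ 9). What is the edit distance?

4

   ''  a  c  b  a  b  c  b  c  c
''  0  1  2  3  4  5  6  7  8  9
 c  1  1  1  2  3  4  5  6  7  8
 a  2  1  2  2  2  3  4  5  6  7
 c  3  2  1  2  3  3  3  4  5  6
 b  4  3  2  1  2  3  4  3  4  5
 b  5  4  3  2  2  2  3  4  4  5
 b  6  5  4  3  3  2  3  3  4  5
 c  7  6  5  4  4  3  2  3  3  4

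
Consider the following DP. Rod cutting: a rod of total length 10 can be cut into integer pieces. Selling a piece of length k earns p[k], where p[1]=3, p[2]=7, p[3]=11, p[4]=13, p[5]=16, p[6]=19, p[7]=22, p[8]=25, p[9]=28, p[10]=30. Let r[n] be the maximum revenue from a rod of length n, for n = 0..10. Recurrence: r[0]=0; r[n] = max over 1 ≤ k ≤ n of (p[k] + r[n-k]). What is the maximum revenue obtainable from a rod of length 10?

   n    0    1    2    3    4    5    6    7    8    9   10
r[n]    0    3    7   11   14   18   22   25   29   33   36

36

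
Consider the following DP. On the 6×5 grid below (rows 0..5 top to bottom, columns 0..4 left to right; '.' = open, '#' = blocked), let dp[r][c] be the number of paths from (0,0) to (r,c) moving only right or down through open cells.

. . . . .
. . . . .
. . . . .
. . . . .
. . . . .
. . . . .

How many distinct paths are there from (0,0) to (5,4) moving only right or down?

126

r\c   0   1   2   3   4
  0   1   1   1   1   1
  1   1   2   3   4   5
  2   1   3   6  10  15
  3   1   4  10  20  35
  4   1   5  15  35  70
  5   1   6  21  56 126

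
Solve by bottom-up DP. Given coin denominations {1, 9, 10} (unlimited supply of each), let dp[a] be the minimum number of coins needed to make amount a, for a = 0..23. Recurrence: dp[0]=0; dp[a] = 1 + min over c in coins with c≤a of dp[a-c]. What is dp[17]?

8

 a  0  1  2  3  4  5  6  7  8  9 10 11 12 13 14 15 16 17 18 19 20 21 22 23
dp  0  1  2  3  4  5  6  7  8  1  1  2  3  4  5  6  7  8  2  2  2  3  4  5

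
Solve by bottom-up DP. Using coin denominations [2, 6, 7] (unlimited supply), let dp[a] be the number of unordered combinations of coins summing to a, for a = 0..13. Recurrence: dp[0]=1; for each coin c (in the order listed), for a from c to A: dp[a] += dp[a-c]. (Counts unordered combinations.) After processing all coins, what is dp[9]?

after  coin     0     1     2     3     4     5     6     7     8     9    10    11    12    13
          2     1     0     1     0     1     0     1     0     1     0     1     0     1     0
          6     1     0     1     0     1     0     2     0     2     0     2     0     3     0
          7     1     0     1     0     1     0     2     1     2     1     2     1     3     2

1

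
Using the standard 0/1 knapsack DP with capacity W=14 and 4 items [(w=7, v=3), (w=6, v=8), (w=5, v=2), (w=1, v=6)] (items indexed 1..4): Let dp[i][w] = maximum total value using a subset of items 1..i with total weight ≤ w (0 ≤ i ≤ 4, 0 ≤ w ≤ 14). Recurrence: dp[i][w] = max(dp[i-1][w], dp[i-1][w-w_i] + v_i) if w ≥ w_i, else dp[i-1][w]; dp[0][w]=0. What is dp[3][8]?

i\w   0   1   2   3   4   5   6   7   8   9  10  11  12  13  14
  0   0   0   0   0   0   0   0   0   0   0   0   0   0   0   0
  1   0   0   0   0   0   0   0   3   3   3   3   3   3   3   3
  2   0   0   0   0   0   0   8   8   8   8   8   8   8  11  11
  3   0   0   0   0   0   2   8   8   8   8   8  10  10  11  11
  4   0   6   6   6   6   6   8  14  14  14  14  14  16  16  17

8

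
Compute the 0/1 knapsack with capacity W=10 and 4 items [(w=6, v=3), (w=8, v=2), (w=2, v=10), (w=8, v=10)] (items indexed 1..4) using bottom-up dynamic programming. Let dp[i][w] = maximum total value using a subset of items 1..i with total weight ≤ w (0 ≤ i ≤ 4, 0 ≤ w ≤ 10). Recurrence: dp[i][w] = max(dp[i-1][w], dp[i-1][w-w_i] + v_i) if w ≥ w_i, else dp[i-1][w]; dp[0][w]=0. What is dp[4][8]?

i\w   0   1   2   3   4   5   6   7   8   9  10
  0   0   0   0   0   0   0   0   0   0   0   0
  1   0   0   0   0   0   0   3   3   3   3   3
  2   0   0   0   0   0   0   3   3   3   3   3
  3   0   0  10  10  10  10  10  10  13  13  13
  4   0   0  10  10  10  10  10  10  13  13  20

13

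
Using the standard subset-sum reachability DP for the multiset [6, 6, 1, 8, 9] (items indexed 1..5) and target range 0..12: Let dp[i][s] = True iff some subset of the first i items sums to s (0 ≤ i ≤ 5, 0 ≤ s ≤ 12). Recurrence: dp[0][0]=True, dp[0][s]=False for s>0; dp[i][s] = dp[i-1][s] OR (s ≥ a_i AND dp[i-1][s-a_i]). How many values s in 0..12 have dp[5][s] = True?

i\s   0   1   2   3   4   5   6   7   8   9  10  11  12
  0   T   F   F   F   F   F   F   F   F   F   F   F   F
  1   T   F   F   F   F   F   T   F   F   F   F   F   F
  2   T   F   F   F   F   F   T   F   F   F   F   F   T
  3   T   T   F   F   F   F   T   T   F   F   F   F   T
  4   T   T   F   F   F   F   T   T   T   T   F   F   T
  5   T   T   F   F   F   F   T   T   T   T   T   F   T

8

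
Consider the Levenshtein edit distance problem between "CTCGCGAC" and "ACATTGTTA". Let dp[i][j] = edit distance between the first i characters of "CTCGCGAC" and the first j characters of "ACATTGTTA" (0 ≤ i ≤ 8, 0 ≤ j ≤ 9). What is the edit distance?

6

   ''  A  C  A  T  T  G  T  T  A
''  0  1  2  3  4  5  6  7  8  9
 C  1  1  1  2  3  4  5  6  7  8
 T  2  2  2  2  2  3  4  5  6  7
 C  3  3  2  3  3  3  4  5  6  7
 G  4  4  3  3  4  4  3  4  5  6
 C  5  5  4  4  4  5  4  4  5  6
 G  6  6  5  5  5  5  5  5  5  6
 A  7  6  6  5  6  6  6  6  6  5
 C  8  7  6  6  6  7  7  7  7  6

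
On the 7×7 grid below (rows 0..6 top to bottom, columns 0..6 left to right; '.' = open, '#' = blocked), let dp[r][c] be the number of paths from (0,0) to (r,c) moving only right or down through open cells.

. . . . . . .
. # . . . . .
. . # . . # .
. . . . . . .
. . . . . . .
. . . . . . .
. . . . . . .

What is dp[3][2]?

2

r\c   0   1   2   3   4   5   6
  0   1   1   1   1   1   1   1
  1   1   0   1   2   3   4   5
  2   1   1   0   2   5   0   5
  3   1   2   2   4   9   9  14
  4   1   3   5   9  18  27  41
  5   1   4   9  18  36  63 104
  6   1   5  14  32  68 131 235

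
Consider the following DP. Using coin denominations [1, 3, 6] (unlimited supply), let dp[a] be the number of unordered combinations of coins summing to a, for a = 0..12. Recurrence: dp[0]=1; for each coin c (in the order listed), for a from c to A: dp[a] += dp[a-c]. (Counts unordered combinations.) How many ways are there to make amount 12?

9

after  coin     0     1     2     3     4     5     6     7     8     9    10    11    12
          1     1     1     1     1     1     1     1     1     1     1     1     1     1
          3     1     1     1     2     2     2     3     3     3     4     4     4     5
          6     1     1     1     2     2     2     4     4     4     6     6     6     9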